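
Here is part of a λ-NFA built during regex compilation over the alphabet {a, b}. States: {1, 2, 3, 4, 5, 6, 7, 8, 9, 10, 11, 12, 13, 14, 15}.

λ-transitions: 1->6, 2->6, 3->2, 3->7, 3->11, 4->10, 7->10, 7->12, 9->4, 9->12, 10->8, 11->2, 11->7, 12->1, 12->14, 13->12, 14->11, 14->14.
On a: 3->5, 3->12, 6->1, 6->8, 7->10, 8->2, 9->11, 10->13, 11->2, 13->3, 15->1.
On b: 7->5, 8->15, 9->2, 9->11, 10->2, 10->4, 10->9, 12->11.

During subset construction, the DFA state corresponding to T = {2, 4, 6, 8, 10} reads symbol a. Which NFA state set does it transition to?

{1, 2, 6, 7, 8, 10, 11, 12, 13, 14}

6 on a → {1, 8}.
8 on a → {2}.
10 on a → {13}.
No a-transition from 2, 4.
Union after reading a: {1, 2, 8, 13}.
Now take the λ-closure:
From 1 via λ: add 6.
From 13 via λ: add 12.
From 12 via λ: add 14.
From 14 via λ: add 11.
From 11 via λ: add 7.
From 7 via λ: add 10.
No new states can be added; the closed set is {1, 2, 6, 7, 8, 10, 11, 12, 13, 14}.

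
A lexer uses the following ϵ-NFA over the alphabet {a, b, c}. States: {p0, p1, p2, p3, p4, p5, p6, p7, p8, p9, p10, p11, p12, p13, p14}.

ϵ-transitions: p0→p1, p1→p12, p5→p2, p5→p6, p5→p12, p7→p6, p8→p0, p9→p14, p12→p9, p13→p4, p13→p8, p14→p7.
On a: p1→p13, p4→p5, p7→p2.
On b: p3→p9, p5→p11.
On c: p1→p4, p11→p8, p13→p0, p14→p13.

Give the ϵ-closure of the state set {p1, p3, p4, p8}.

Start with {p1, p3, p4, p8}.
From p1 via ϵ: add p12.
From p8 via ϵ: add p0.
From p12 via ϵ: add p9.
From p9 via ϵ: add p14.
From p14 via ϵ: add p7.
From p7 via ϵ: add p6.
No new states can be added; the closed set is {p0, p1, p3, p4, p6, p7, p8, p9, p12, p14}.

{p0, p1, p3, p4, p6, p7, p8, p9, p12, p14}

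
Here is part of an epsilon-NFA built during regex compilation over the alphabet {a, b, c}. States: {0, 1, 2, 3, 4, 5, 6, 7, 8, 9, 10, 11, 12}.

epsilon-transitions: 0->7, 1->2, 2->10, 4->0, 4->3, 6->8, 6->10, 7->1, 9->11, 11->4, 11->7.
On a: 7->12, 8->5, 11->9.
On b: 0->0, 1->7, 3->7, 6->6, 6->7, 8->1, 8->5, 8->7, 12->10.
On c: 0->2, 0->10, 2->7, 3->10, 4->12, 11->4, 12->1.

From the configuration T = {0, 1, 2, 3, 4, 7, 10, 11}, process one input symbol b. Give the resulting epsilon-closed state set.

{0, 1, 2, 7, 10}

0 on b → {0}.
1 on b → {7}.
3 on b → {7}.
No b-transition from 2, 4, 7, 10, 11.
Union after reading b: {0, 7}.
Now take the epsilon-closure:
From 7 via epsilon: add 1.
From 1 via epsilon: add 2.
From 2 via epsilon: add 10.
No new states can be added; the closed set is {0, 1, 2, 7, 10}.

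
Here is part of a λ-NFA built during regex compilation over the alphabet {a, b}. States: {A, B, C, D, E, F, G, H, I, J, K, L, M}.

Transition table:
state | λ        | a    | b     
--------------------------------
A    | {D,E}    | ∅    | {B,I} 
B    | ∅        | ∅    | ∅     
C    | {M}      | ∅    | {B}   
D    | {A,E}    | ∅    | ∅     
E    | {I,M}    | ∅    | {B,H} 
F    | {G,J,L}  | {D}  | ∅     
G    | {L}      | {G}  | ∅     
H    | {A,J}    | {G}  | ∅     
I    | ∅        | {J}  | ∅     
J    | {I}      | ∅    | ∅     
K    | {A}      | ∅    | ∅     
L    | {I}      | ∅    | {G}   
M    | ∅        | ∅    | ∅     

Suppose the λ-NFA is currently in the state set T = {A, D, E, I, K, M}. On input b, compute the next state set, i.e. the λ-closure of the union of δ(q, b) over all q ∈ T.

{A, B, D, E, H, I, J, M}

A on b → {B, I}.
E on b → {B, H}.
No b-transition from D, I, K, M.
Union after reading b: {B, H, I}.
Now take the λ-closure:
From H via λ: add A, J.
From A via λ: add D, E.
From E via λ: add M.
No new states can be added; the closed set is {A, B, D, E, H, I, J, M}.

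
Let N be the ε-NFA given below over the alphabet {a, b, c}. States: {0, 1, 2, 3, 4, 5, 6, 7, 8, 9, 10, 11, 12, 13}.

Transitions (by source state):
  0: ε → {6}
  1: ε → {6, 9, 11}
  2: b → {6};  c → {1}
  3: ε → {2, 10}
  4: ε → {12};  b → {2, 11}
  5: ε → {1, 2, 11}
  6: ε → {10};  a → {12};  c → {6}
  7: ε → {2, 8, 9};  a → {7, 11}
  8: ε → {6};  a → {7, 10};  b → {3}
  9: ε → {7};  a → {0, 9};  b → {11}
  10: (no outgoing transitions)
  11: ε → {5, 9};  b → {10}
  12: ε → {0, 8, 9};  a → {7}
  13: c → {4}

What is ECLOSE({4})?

Start with {4}.
From 4 via ε: add 12.
From 12 via ε: add 0, 8, 9.
From 0 via ε: add 6.
From 9 via ε: add 7.
From 6 via ε: add 10.
From 7 via ε: add 2.
No new states can be added; the closed set is {0, 2, 4, 6, 7, 8, 9, 10, 12}.

{0, 2, 4, 6, 7, 8, 9, 10, 12}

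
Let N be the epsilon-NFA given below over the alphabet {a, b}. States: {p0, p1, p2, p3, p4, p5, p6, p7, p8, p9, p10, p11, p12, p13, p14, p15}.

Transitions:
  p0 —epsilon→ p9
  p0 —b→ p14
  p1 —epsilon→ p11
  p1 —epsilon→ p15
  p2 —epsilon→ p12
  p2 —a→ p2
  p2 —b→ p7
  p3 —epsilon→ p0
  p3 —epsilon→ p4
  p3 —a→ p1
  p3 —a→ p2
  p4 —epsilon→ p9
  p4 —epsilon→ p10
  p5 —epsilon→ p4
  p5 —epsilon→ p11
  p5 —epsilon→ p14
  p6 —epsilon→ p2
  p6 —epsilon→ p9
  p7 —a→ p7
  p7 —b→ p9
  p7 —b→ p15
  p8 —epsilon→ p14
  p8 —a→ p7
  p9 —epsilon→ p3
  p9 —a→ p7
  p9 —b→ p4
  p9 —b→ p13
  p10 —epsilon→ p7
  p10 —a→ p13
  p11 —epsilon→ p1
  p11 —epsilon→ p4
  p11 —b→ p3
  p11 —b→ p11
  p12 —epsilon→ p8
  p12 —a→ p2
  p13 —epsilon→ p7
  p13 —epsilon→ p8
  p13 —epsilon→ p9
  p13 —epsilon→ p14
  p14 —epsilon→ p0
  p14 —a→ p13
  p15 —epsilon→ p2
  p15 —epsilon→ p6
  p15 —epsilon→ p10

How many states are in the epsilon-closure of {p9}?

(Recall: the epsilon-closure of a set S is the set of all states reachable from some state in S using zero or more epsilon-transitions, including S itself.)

Start with {p9}.
From p9 via epsilon: add p3.
From p3 via epsilon: add p0, p4.
From p4 via epsilon: add p10.
From p10 via epsilon: add p7.
epsilon-closure = {p0, p3, p4, p7, p9, p10}, which has 6 states.

6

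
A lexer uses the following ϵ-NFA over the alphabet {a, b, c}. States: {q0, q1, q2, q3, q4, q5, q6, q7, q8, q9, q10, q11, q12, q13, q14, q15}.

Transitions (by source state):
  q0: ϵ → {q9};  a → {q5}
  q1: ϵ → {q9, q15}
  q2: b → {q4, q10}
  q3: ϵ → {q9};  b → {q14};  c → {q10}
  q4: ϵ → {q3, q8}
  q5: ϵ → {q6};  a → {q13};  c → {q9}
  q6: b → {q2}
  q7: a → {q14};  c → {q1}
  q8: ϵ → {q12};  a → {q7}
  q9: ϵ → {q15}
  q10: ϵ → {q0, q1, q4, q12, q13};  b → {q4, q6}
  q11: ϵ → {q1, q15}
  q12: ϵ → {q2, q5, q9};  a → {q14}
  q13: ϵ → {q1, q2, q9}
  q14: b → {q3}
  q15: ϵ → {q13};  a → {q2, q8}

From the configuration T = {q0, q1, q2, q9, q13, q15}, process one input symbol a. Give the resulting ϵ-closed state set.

q0 on a → {q5}.
q15 on a → {q2, q8}.
No a-transition from q1, q2, q9, q13.
Union after reading a: {q2, q5, q8}.
Now take the ϵ-closure:
From q5 via ϵ: add q6.
From q8 via ϵ: add q12.
From q12 via ϵ: add q9.
From q9 via ϵ: add q15.
From q15 via ϵ: add q13.
From q13 via ϵ: add q1.
No new states can be added; the closed set is {q1, q2, q5, q6, q8, q9, q12, q13, q15}.

{q1, q2, q5, q6, q8, q9, q12, q13, q15}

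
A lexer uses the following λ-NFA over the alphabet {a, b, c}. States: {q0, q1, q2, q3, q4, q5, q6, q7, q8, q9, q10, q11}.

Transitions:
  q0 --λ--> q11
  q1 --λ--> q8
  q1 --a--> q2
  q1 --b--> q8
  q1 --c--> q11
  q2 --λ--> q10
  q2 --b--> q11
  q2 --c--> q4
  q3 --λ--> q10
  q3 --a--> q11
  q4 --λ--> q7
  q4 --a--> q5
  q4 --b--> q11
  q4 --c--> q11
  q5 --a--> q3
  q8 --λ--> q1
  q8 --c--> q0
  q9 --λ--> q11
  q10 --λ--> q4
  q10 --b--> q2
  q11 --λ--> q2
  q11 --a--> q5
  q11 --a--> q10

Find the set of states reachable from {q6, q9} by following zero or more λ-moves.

Start with {q6, q9}.
From q9 via λ: add q11.
From q11 via λ: add q2.
From q2 via λ: add q10.
From q10 via λ: add q4.
From q4 via λ: add q7.
No new states can be added; the closed set is {q2, q4, q6, q7, q9, q10, q11}.

{q2, q4, q6, q7, q9, q10, q11}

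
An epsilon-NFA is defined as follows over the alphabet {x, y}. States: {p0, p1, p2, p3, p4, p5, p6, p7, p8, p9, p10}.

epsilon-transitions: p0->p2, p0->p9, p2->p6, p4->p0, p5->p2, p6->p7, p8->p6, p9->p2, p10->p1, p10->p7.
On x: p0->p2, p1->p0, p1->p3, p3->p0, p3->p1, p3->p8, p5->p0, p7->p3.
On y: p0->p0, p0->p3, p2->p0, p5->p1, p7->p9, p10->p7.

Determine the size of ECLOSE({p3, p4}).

7

Start with {p3, p4}.
From p4 via epsilon: add p0.
From p0 via epsilon: add p2, p9.
From p2 via epsilon: add p6.
From p6 via epsilon: add p7.
epsilon-closure = {p0, p2, p3, p4, p6, p7, p9}, which has 7 states.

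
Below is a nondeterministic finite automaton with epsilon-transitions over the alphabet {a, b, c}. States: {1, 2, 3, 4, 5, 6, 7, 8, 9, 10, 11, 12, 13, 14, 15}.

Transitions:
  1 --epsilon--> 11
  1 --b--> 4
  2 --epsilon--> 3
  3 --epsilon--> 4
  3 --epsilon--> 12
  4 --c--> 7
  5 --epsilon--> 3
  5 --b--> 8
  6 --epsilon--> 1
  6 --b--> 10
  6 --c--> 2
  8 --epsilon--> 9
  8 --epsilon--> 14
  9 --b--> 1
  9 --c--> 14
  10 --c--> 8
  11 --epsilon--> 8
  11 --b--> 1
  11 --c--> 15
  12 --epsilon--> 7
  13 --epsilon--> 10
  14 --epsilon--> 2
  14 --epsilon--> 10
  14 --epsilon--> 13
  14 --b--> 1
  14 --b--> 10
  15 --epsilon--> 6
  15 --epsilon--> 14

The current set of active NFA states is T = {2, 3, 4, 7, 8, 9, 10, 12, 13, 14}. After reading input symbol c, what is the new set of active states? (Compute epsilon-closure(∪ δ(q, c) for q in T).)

{2, 3, 4, 7, 8, 9, 10, 12, 13, 14}

4 on c → {7}.
9 on c → {14}.
10 on c → {8}.
No c-transition from 2, 3, 7, 8, 12, 13, 14.
Union after reading c: {7, 8, 14}.
Now take the epsilon-closure:
From 8 via epsilon: add 9.
From 14 via epsilon: add 2, 10, 13.
From 2 via epsilon: add 3.
From 3 via epsilon: add 4, 12.
No new states can be added; the closed set is {2, 3, 4, 7, 8, 9, 10, 12, 13, 14}.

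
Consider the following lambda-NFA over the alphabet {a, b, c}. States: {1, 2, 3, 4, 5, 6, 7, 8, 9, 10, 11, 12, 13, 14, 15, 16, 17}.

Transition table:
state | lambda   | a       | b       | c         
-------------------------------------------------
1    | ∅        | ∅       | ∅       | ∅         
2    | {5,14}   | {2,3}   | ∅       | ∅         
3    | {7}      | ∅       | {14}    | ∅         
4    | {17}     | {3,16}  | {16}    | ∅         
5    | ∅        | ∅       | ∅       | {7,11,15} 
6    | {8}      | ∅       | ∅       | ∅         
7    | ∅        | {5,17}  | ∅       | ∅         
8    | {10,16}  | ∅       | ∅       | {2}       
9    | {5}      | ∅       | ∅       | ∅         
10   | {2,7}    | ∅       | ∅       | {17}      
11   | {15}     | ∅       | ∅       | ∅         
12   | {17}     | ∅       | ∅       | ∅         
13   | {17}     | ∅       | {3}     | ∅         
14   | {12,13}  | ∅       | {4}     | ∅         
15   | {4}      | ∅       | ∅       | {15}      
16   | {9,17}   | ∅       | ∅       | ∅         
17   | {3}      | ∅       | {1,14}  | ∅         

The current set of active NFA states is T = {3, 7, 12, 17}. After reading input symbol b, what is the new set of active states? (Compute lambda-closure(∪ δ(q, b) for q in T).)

3 on b → {14}.
17 on b → {1, 14}.
No b-transition from 7, 12.
Union after reading b: {1, 14}.
Now take the lambda-closure:
From 14 via lambda: add 12, 13.
From 12 via lambda: add 17.
From 17 via lambda: add 3.
From 3 via lambda: add 7.
No new states can be added; the closed set is {1, 3, 7, 12, 13, 14, 17}.

{1, 3, 7, 12, 13, 14, 17}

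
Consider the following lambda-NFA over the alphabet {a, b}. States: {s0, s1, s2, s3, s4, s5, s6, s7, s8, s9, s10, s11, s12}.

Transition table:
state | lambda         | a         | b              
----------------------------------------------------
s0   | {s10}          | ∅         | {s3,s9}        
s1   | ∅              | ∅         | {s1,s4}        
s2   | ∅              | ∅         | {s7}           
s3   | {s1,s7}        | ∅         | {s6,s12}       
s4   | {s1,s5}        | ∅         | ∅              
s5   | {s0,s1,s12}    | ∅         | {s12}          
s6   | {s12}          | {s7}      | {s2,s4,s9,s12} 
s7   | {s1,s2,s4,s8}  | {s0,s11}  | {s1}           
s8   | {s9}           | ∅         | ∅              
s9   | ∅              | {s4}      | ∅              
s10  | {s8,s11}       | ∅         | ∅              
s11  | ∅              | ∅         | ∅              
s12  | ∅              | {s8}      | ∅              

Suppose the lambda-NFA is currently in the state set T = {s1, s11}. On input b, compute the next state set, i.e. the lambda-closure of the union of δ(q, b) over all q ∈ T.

s1 on b → {s1, s4}.
No b-transition from s11.
Union after reading b: {s1, s4}.
Now take the lambda-closure:
From s4 via lambda: add s5.
From s5 via lambda: add s0, s12.
From s0 via lambda: add s10.
From s10 via lambda: add s8, s11.
From s8 via lambda: add s9.
No new states can be added; the closed set is {s0, s1, s4, s5, s8, s9, s10, s11, s12}.

{s0, s1, s4, s5, s8, s9, s10, s11, s12}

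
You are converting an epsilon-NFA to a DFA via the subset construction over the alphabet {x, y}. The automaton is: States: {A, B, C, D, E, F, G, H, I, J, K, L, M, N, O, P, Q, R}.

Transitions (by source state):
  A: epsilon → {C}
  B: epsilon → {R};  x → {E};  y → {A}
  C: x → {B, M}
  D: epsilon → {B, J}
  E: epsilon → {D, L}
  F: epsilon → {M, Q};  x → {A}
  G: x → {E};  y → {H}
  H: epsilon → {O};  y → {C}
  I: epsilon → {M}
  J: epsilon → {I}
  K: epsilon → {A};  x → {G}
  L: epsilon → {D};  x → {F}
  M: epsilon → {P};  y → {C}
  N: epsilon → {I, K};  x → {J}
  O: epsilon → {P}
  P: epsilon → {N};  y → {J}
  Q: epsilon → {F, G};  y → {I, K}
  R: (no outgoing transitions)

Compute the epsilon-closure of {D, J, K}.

{A, B, C, D, I, J, K, M, N, P, R}

Start with {D, J, K}.
From D via epsilon: add B.
From J via epsilon: add I.
From K via epsilon: add A.
From A via epsilon: add C.
From B via epsilon: add R.
From I via epsilon: add M.
From M via epsilon: add P.
From P via epsilon: add N.
No new states can be added; the closed set is {A, B, C, D, I, J, K, M, N, P, R}.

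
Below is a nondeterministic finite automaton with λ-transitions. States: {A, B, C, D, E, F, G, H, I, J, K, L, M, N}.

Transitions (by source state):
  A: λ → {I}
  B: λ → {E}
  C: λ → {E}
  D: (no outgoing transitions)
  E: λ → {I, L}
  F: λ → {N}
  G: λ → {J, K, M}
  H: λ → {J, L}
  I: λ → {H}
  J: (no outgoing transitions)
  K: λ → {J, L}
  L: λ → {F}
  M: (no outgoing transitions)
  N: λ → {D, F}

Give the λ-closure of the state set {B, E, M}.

Start with {B, E, M}.
From E via λ: add I, L.
From I via λ: add H.
From L via λ: add F.
From F via λ: add N.
From H via λ: add J.
From N via λ: add D.
No new states can be added; the closed set is {B, D, E, F, H, I, J, L, M, N}.

{B, D, E, F, H, I, J, L, M, N}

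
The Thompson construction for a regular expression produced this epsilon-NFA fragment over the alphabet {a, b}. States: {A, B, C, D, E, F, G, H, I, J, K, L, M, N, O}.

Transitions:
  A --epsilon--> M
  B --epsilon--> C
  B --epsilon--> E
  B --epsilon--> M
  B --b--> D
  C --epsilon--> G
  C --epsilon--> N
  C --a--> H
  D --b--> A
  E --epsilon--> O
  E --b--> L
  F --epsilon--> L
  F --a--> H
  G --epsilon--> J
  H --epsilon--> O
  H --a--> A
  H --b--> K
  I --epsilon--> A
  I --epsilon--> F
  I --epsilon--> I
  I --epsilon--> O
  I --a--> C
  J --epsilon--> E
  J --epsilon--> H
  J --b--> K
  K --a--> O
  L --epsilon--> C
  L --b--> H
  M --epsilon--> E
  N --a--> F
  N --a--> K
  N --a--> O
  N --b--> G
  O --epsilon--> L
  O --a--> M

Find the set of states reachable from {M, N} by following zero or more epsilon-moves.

Start with {M, N}.
From M via epsilon: add E.
From E via epsilon: add O.
From O via epsilon: add L.
From L via epsilon: add C.
From C via epsilon: add G.
From G via epsilon: add J.
From J via epsilon: add H.
No new states can be added; the closed set is {C, E, G, H, J, L, M, N, O}.

{C, E, G, H, J, L, M, N, O}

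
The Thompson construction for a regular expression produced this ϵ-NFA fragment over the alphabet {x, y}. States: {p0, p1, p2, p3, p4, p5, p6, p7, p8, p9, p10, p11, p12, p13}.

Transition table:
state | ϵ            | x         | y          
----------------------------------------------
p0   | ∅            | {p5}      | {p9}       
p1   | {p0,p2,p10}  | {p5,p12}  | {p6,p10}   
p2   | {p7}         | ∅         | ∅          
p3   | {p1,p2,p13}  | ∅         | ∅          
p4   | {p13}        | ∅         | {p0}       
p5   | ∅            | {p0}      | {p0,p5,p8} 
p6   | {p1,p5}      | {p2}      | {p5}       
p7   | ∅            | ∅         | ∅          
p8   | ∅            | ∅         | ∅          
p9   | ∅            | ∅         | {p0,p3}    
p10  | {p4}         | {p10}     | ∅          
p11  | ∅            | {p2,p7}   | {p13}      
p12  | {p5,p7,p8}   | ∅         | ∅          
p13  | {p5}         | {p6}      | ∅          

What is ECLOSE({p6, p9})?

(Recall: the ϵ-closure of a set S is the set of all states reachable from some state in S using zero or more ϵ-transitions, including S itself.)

Start with {p6, p9}.
From p6 via ϵ: add p1, p5.
From p1 via ϵ: add p0, p2, p10.
From p2 via ϵ: add p7.
From p10 via ϵ: add p4.
From p4 via ϵ: add p13.
No new states can be added; the closed set is {p0, p1, p2, p4, p5, p6, p7, p9, p10, p13}.

{p0, p1, p2, p4, p5, p6, p7, p9, p10, p13}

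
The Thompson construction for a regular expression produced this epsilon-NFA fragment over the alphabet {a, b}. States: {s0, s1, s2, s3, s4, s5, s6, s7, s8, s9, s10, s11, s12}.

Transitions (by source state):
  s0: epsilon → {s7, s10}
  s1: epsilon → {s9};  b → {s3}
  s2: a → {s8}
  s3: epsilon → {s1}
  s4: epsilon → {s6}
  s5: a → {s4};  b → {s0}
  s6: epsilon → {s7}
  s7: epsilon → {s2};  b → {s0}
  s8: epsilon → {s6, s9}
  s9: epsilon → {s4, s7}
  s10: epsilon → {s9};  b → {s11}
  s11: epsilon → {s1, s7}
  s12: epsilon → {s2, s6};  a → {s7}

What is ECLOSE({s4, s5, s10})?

Start with {s4, s5, s10}.
From s4 via epsilon: add s6.
From s10 via epsilon: add s9.
From s6 via epsilon: add s7.
From s7 via epsilon: add s2.
No new states can be added; the closed set is {s2, s4, s5, s6, s7, s9, s10}.

{s2, s4, s5, s6, s7, s9, s10}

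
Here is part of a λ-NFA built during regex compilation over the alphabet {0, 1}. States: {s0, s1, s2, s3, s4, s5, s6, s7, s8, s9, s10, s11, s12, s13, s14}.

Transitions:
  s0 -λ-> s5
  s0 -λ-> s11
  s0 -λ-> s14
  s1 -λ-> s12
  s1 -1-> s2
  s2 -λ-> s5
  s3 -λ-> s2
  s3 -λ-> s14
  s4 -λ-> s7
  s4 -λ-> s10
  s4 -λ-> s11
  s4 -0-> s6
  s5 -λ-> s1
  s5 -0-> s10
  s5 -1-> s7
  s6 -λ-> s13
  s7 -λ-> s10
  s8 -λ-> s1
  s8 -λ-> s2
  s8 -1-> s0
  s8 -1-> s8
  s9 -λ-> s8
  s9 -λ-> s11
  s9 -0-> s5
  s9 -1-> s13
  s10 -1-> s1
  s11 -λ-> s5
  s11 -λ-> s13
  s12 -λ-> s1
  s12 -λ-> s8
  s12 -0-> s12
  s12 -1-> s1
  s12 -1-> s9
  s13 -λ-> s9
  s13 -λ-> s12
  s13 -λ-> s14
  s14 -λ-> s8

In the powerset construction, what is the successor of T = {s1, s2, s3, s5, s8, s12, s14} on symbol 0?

{s1, s2, s5, s8, s10, s12}

s5 on 0 → {s10}.
s12 on 0 → {s12}.
No 0-transition from s1, s2, s3, s8, s14.
Union after reading 0: {s10, s12}.
Now take the λ-closure:
From s12 via λ: add s1, s8.
From s8 via λ: add s2.
From s2 via λ: add s5.
No new states can be added; the closed set is {s1, s2, s5, s8, s10, s12}.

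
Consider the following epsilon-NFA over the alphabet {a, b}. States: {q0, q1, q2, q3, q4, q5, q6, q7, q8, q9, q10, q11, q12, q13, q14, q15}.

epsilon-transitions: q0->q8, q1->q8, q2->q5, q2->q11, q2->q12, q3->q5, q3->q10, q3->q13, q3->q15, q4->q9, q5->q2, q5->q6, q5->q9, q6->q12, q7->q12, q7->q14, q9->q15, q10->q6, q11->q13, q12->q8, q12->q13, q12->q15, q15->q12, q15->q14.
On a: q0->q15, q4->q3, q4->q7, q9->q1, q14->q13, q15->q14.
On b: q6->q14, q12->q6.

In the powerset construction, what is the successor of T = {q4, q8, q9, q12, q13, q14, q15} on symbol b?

{q6, q8, q12, q13, q14, q15}

q12 on b → {q6}.
No b-transition from q4, q8, q9, q13, q14, q15.
Union after reading b: {q6}.
Now take the epsilon-closure:
From q6 via epsilon: add q12.
From q12 via epsilon: add q8, q13, q15.
From q15 via epsilon: add q14.
No new states can be added; the closed set is {q6, q8, q12, q13, q14, q15}.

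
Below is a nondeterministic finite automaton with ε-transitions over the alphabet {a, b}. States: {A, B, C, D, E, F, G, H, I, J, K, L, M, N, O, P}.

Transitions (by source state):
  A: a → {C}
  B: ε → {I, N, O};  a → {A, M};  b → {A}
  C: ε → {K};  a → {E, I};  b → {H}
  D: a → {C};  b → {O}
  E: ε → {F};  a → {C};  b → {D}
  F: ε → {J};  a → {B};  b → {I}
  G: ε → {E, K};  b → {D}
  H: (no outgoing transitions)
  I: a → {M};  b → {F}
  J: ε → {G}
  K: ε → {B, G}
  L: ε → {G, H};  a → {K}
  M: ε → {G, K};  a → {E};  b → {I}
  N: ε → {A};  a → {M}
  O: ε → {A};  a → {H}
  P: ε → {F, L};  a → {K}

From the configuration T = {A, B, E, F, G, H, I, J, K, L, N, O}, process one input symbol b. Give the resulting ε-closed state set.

B on b → {A}.
E on b → {D}.
F on b → {I}.
G on b → {D}.
I on b → {F}.
No b-transition from A, H, J, K, L, N, O.
Union after reading b: {A, D, F, I}.
Now take the ε-closure:
From F via ε: add J.
From J via ε: add G.
From G via ε: add E, K.
From K via ε: add B.
From B via ε: add N, O.
No new states can be added; the closed set is {A, B, D, E, F, G, I, J, K, N, O}.

{A, B, D, E, F, G, I, J, K, N, O}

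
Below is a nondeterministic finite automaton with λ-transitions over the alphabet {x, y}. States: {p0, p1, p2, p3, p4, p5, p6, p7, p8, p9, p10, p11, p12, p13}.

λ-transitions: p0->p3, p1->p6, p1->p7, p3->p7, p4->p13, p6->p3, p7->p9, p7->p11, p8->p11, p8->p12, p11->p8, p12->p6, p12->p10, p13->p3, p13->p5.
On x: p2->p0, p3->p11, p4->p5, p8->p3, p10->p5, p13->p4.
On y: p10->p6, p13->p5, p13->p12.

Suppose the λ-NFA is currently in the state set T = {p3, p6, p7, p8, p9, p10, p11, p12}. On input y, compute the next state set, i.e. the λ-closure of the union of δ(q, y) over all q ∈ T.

{p3, p6, p7, p8, p9, p10, p11, p12}

p10 on y → {p6}.
No y-transition from p3, p6, p7, p8, p9, p11, p12.
Union after reading y: {p6}.
Now take the λ-closure:
From p6 via λ: add p3.
From p3 via λ: add p7.
From p7 via λ: add p9, p11.
From p11 via λ: add p8.
From p8 via λ: add p12.
From p12 via λ: add p10.
No new states can be added; the closed set is {p3, p6, p7, p8, p9, p10, p11, p12}.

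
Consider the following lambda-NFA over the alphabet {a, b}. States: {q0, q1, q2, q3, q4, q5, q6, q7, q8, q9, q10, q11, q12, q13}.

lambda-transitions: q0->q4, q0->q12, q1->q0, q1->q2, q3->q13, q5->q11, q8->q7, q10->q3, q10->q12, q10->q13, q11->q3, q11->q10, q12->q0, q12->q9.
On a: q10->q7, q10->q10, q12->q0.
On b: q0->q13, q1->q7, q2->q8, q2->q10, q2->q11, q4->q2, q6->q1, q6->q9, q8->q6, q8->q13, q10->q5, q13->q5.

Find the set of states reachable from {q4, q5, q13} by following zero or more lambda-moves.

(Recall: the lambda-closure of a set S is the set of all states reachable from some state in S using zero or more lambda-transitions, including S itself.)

{q0, q3, q4, q5, q9, q10, q11, q12, q13}

Start with {q4, q5, q13}.
From q5 via lambda: add q11.
From q11 via lambda: add q3, q10.
From q10 via lambda: add q12.
From q12 via lambda: add q0, q9.
No new states can be added; the closed set is {q0, q3, q4, q5, q9, q10, q11, q12, q13}.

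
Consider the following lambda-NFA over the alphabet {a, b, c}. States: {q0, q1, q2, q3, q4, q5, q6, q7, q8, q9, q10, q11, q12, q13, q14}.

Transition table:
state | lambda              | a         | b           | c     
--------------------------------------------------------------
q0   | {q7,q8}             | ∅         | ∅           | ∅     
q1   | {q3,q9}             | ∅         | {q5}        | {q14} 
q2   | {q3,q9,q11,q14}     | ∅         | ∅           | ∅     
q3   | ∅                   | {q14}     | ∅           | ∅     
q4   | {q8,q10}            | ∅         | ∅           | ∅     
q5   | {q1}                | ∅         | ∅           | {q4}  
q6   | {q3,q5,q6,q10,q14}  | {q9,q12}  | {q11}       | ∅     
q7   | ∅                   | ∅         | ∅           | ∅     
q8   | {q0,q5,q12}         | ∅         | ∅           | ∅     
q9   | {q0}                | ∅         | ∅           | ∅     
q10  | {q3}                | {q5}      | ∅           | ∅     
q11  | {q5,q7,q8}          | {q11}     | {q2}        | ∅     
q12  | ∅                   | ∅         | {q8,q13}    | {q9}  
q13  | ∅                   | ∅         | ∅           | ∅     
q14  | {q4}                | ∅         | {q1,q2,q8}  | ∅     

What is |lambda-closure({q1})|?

Start with {q1}.
From q1 via lambda: add q3, q9.
From q9 via lambda: add q0.
From q0 via lambda: add q7, q8.
From q8 via lambda: add q5, q12.
lambda-closure = {q0, q1, q3, q5, q7, q8, q9, q12}, which has 8 states.

8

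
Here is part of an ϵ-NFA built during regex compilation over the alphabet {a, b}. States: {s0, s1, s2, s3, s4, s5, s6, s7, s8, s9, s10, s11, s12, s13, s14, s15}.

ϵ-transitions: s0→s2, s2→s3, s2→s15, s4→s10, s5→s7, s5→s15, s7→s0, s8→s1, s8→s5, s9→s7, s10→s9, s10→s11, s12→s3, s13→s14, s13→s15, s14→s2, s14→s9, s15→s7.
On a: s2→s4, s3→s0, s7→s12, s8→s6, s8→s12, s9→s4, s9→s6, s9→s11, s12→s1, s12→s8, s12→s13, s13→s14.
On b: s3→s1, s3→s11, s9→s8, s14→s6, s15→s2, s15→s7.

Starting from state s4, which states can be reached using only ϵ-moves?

Start with {s4}.
From s4 via ϵ: add s10.
From s10 via ϵ: add s9, s11.
From s9 via ϵ: add s7.
From s7 via ϵ: add s0.
From s0 via ϵ: add s2.
From s2 via ϵ: add s3, s15.
No new states can be added; the closed set is {s0, s2, s3, s4, s7, s9, s10, s11, s15}.

{s0, s2, s3, s4, s7, s9, s10, s11, s15}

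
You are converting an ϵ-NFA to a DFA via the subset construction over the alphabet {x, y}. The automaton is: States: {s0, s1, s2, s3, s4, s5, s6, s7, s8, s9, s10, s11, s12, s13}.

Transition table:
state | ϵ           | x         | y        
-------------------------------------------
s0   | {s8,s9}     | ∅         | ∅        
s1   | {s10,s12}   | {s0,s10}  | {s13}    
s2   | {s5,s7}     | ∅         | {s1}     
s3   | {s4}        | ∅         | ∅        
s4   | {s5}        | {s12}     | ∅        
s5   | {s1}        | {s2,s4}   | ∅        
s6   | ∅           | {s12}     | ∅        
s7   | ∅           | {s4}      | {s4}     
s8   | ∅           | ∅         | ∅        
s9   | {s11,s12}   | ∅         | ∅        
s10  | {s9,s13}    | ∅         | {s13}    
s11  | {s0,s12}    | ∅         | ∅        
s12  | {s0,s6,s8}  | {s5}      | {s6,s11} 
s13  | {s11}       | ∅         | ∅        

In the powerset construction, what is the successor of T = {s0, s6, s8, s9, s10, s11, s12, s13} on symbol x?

s6 on x → {s12}.
s12 on x → {s5}.
No x-transition from s0, s8, s9, s10, s11, s13.
Union after reading x: {s5, s12}.
Now take the ϵ-closure:
From s5 via ϵ: add s1.
From s12 via ϵ: add s0, s6, s8.
From s0 via ϵ: add s9.
From s1 via ϵ: add s10.
From s9 via ϵ: add s11.
From s10 via ϵ: add s13.
No new states can be added; the closed set is {s0, s1, s5, s6, s8, s9, s10, s11, s12, s13}.

{s0, s1, s5, s6, s8, s9, s10, s11, s12, s13}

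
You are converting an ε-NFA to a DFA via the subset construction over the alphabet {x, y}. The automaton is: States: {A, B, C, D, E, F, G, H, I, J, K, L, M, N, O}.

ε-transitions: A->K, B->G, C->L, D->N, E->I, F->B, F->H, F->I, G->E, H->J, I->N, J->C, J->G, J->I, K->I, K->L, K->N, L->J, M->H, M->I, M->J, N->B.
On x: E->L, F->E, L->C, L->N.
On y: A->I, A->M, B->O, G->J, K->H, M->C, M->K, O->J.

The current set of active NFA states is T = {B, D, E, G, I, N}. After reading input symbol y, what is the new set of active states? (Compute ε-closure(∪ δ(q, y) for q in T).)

B on y → {O}.
G on y → {J}.
No y-transition from D, E, I, N.
Union after reading y: {J, O}.
Now take the ε-closure:
From J via ε: add C, G, I.
From C via ε: add L.
From G via ε: add E.
From I via ε: add N.
From N via ε: add B.
No new states can be added; the closed set is {B, C, E, G, I, J, L, N, O}.

{B, C, E, G, I, J, L, N, O}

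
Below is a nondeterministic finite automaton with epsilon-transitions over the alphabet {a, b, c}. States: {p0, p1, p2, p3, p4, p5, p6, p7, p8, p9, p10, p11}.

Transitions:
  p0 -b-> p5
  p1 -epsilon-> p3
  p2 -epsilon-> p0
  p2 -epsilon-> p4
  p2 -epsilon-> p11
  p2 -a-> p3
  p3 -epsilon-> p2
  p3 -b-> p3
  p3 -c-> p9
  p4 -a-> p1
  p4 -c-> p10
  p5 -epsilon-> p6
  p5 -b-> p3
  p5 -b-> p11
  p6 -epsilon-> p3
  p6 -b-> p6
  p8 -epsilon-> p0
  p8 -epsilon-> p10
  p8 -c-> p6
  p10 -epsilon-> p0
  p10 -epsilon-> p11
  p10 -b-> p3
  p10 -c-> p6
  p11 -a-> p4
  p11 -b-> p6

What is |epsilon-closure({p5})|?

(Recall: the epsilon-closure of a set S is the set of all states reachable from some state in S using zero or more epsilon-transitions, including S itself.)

7

Start with {p5}.
From p5 via epsilon: add p6.
From p6 via epsilon: add p3.
From p3 via epsilon: add p2.
From p2 via epsilon: add p0, p4, p11.
epsilon-closure = {p0, p2, p3, p4, p5, p6, p11}, which has 7 states.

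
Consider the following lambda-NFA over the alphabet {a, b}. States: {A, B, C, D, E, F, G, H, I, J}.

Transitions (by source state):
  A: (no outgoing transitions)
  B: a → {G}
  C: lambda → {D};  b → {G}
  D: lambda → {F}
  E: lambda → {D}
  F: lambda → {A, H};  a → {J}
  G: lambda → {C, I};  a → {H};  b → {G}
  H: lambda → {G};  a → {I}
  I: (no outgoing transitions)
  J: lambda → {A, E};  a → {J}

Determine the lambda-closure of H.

Start with {H}.
From H via lambda: add G.
From G via lambda: add C, I.
From C via lambda: add D.
From D via lambda: add F.
From F via lambda: add A.
No new states can be added; the closed set is {A, C, D, F, G, H, I}.

{A, C, D, F, G, H, I}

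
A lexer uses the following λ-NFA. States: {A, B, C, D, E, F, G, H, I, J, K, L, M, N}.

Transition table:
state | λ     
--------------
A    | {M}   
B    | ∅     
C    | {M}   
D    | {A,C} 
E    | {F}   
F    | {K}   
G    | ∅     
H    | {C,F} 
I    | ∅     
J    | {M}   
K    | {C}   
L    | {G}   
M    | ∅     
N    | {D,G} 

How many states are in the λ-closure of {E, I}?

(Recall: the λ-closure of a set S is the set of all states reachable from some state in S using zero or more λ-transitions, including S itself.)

Start with {E, I}.
From E via λ: add F.
From F via λ: add K.
From K via λ: add C.
From C via λ: add M.
λ-closure = {C, E, F, I, K, M}, which has 6 states.

6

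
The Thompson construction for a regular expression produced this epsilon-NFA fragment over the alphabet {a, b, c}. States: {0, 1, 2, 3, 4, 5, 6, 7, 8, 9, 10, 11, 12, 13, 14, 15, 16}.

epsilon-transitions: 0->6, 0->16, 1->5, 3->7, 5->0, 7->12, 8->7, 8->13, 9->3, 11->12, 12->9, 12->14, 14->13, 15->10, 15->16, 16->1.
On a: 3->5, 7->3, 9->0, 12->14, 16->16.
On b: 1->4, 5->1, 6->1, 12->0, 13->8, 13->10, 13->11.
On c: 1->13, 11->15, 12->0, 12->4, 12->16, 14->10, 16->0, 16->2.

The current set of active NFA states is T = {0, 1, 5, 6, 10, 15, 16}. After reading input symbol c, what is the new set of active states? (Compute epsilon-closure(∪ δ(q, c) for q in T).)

1 on c → {13}.
16 on c → {0, 2}.
No c-transition from 0, 5, 6, 10, 15.
Union after reading c: {0, 2, 13}.
Now take the epsilon-closure:
From 0 via epsilon: add 6, 16.
From 16 via epsilon: add 1.
From 1 via epsilon: add 5.
No new states can be added; the closed set is {0, 1, 2, 5, 6, 13, 16}.

{0, 1, 2, 5, 6, 13, 16}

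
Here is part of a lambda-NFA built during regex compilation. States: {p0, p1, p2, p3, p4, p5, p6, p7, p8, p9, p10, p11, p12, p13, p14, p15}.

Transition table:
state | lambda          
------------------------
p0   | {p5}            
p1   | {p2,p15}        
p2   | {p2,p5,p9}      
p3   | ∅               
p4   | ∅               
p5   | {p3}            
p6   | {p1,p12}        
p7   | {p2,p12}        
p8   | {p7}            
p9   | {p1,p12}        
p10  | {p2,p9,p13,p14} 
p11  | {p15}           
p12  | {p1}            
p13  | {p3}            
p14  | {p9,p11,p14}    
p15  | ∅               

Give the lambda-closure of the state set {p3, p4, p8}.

{p1, p2, p3, p4, p5, p7, p8, p9, p12, p15}

Start with {p3, p4, p8}.
From p8 via lambda: add p7.
From p7 via lambda: add p2, p12.
From p2 via lambda: add p5, p9.
From p12 via lambda: add p1.
From p1 via lambda: add p15.
No new states can be added; the closed set is {p1, p2, p3, p4, p5, p7, p8, p9, p12, p15}.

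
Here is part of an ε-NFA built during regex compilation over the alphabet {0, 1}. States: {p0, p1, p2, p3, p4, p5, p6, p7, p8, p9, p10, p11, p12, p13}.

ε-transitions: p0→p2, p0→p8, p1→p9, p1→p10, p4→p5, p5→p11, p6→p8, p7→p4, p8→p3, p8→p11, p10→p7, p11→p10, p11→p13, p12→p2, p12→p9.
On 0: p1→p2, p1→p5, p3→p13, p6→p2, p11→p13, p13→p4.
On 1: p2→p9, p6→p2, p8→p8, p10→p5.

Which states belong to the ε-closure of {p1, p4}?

Start with {p1, p4}.
From p1 via ε: add p9, p10.
From p4 via ε: add p5.
From p5 via ε: add p11.
From p10 via ε: add p7.
From p11 via ε: add p13.
No new states can be added; the closed set is {p1, p4, p5, p7, p9, p10, p11, p13}.

{p1, p4, p5, p7, p9, p10, p11, p13}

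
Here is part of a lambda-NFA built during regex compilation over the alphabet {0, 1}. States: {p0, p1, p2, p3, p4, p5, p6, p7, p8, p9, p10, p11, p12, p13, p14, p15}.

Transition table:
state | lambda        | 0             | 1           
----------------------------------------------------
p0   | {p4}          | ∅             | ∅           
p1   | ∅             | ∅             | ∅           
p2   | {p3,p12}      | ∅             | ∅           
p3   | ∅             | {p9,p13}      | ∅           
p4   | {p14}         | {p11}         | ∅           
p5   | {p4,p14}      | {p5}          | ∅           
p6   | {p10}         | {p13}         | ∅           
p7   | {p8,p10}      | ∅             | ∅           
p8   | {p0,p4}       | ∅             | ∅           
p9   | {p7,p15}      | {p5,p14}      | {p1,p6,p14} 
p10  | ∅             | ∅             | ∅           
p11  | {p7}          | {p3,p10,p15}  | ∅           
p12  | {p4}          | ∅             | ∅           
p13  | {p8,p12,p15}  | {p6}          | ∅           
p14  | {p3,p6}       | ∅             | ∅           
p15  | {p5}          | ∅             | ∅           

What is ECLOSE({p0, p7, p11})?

Start with {p0, p7, p11}.
From p0 via lambda: add p4.
From p7 via lambda: add p8, p10.
From p4 via lambda: add p14.
From p14 via lambda: add p3, p6.
No new states can be added; the closed set is {p0, p3, p4, p6, p7, p8, p10, p11, p14}.

{p0, p3, p4, p6, p7, p8, p10, p11, p14}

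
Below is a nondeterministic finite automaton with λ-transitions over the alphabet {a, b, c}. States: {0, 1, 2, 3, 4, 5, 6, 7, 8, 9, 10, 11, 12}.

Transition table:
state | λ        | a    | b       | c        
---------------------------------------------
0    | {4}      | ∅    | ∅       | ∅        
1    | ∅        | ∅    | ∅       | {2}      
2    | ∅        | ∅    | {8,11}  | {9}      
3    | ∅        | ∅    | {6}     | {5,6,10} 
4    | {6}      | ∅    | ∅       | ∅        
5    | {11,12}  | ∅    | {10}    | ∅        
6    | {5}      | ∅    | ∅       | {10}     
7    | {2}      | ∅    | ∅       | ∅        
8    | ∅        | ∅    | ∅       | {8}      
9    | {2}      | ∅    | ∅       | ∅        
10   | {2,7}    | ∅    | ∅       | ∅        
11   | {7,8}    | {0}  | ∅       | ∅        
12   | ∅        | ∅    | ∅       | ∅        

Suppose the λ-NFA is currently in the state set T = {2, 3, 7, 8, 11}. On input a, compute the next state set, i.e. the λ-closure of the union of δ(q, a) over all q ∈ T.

{0, 2, 4, 5, 6, 7, 8, 11, 12}

11 on a → {0}.
No a-transition from 2, 3, 7, 8.
Union after reading a: {0}.
Now take the λ-closure:
From 0 via λ: add 4.
From 4 via λ: add 6.
From 6 via λ: add 5.
From 5 via λ: add 11, 12.
From 11 via λ: add 7, 8.
From 7 via λ: add 2.
No new states can be added; the closed set is {0, 2, 4, 5, 6, 7, 8, 11, 12}.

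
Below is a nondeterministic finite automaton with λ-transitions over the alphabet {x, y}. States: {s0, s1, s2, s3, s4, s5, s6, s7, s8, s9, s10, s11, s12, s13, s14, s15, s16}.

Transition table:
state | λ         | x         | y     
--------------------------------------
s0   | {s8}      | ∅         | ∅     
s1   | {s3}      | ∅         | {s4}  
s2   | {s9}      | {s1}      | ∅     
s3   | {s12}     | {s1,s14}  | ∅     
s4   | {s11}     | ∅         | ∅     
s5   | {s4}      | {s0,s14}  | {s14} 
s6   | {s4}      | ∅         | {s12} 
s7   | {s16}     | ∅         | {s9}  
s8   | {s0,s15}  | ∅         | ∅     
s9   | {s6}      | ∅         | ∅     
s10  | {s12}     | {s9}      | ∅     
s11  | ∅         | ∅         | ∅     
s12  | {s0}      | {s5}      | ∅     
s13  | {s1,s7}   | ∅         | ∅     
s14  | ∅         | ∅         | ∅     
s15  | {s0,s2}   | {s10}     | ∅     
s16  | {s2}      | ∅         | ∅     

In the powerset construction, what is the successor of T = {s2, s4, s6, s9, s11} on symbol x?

{s0, s1, s2, s3, s4, s6, s8, s9, s11, s12, s15}

s2 on x → {s1}.
No x-transition from s4, s6, s9, s11.
Union after reading x: {s1}.
Now take the λ-closure:
From s1 via λ: add s3.
From s3 via λ: add s12.
From s12 via λ: add s0.
From s0 via λ: add s8.
From s8 via λ: add s15.
From s15 via λ: add s2.
From s2 via λ: add s9.
From s9 via λ: add s6.
From s6 via λ: add s4.
From s4 via λ: add s11.
No new states can be added; the closed set is {s0, s1, s2, s3, s4, s6, s8, s9, s11, s12, s15}.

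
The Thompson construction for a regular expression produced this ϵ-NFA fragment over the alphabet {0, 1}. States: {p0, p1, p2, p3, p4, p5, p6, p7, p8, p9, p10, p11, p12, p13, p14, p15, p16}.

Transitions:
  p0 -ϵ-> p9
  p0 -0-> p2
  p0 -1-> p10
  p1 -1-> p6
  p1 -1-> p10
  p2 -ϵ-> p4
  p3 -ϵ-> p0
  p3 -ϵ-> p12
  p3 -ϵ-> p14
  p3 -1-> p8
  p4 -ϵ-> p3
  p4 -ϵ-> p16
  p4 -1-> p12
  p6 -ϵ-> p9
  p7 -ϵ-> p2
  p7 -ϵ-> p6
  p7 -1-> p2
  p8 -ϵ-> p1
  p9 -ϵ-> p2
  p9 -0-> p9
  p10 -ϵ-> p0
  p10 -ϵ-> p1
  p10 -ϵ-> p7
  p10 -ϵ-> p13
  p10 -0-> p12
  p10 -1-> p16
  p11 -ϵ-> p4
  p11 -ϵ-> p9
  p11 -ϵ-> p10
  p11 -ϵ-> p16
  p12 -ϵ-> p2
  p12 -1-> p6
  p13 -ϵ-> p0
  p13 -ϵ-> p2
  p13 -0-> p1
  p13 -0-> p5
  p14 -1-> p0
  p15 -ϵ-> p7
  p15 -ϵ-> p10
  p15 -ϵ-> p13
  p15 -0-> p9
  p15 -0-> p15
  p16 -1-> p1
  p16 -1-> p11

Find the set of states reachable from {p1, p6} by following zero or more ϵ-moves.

{p0, p1, p2, p3, p4, p6, p9, p12, p14, p16}

Start with {p1, p6}.
From p6 via ϵ: add p9.
From p9 via ϵ: add p2.
From p2 via ϵ: add p4.
From p4 via ϵ: add p3, p16.
From p3 via ϵ: add p0, p12, p14.
No new states can be added; the closed set is {p0, p1, p2, p3, p4, p6, p9, p12, p14, p16}.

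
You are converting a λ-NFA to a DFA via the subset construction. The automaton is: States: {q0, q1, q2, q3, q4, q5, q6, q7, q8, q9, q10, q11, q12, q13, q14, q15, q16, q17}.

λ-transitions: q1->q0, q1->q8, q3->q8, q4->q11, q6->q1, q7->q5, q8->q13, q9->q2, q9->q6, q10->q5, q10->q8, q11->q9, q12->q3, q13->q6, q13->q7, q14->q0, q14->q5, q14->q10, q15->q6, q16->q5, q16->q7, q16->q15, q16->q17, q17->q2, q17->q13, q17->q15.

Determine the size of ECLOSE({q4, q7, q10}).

12

Start with {q4, q7, q10}.
From q4 via λ: add q11.
From q7 via λ: add q5.
From q10 via λ: add q8.
From q8 via λ: add q13.
From q11 via λ: add q9.
From q9 via λ: add q2, q6.
From q6 via λ: add q1.
From q1 via λ: add q0.
λ-closure = {q0, q1, q2, q4, q5, q6, q7, q8, q9, q10, q11, q13}, which has 12 states.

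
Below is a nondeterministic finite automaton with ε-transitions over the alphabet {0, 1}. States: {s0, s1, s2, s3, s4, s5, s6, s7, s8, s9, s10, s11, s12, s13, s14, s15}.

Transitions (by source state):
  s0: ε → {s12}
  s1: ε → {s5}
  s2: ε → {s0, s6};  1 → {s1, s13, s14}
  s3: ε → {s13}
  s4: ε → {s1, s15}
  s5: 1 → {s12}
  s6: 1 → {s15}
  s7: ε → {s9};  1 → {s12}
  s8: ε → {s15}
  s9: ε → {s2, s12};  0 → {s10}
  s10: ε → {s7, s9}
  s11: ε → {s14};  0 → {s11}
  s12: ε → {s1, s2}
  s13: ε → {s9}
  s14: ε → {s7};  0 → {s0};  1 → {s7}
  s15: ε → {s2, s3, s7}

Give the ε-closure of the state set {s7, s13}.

{s0, s1, s2, s5, s6, s7, s9, s12, s13}

Start with {s7, s13}.
From s7 via ε: add s9.
From s9 via ε: add s2, s12.
From s2 via ε: add s0, s6.
From s12 via ε: add s1.
From s1 via ε: add s5.
No new states can be added; the closed set is {s0, s1, s2, s5, s6, s7, s9, s12, s13}.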